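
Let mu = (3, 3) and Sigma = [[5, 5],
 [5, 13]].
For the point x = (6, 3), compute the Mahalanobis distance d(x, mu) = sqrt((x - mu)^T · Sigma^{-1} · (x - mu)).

Step 1 — centre the observation: (x - mu) = (3, 0).

Step 2 — invert Sigma. det(Sigma) = 5·13 - (5)² = 40.
  Sigma^{-1} = (1/det) · [[d, -b], [-b, a]] = [[0.325, -0.125],
 [-0.125, 0.125]].

Step 3 — form the quadratic (x - mu)^T · Sigma^{-1} · (x - mu):
  Sigma^{-1} · (x - mu) = (0.975, -0.375).
  (x - mu)^T · [Sigma^{-1} · (x - mu)] = (3)·(0.975) + (0)·(-0.375) = 2.925.

Step 4 — take square root: d = √(2.925) ≈ 1.7103.

d(x, mu) = √(2.925) ≈ 1.7103


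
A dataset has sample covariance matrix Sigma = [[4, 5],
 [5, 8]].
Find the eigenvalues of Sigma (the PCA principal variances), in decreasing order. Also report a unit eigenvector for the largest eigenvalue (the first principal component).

Step 1 — characteristic polynomial of 2×2 Sigma:
  det(Sigma - λI) = λ² - trace · λ + det = 0.
  trace = 4 + 8 = 12, det = 4·8 - (5)² = 7.
Step 2 — discriminant:
  Δ = trace² - 4·det = 144 - 28 = 116.
Step 3 — eigenvalues:
  λ = (trace ± √Δ)/2 = (12 ± 10.7703)/2,
  λ_1 = 11.3852,  λ_2 = 0.6148.

Step 4 — unit eigenvector for λ_1: solve (Sigma - λ_1 I)v = 0. First row:
  (4 - 11.3852)·v_x + (5)·v_y = 0, i.e. (-7.3852)·v_x + (5)·v_y = 0,
  so v ∝ (b, λ_1 - a) = (5, 7.3852) = u.
  ||u|| = √((5)² + (7.3852)²) = √(79.5407) ≈ 8.9186,
  v_1 = u/||u|| ≈ (0.5606, 0.8281) (||v_1|| = 1).

λ_1 = 11.3852,  λ_2 = 0.6148;  v_1 ≈ (0.5606, 0.8281)


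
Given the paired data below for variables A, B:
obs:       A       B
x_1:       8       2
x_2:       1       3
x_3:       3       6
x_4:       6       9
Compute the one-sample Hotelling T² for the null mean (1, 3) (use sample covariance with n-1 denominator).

Step 1 — sample mean vector:
  mean(A) = (8 + 1 + 3 + 6) / 4 = 18/4 = 4.5
  mean(B) = (2 + 3 + 6 + 9) / 4 = 20/4 = 5
  x̄ = (4.5, 5),  deviation x̄ - mu_0 = (4.5, 5) - (1, 3) = (3.5, 2).

Step 2 — sample covariance matrix, S[i,j] = (1/(n-1)) · Σ_k (x_{k,i} - mean_i) · (x_{k,j} - mean_j), divisor n-1 = 3:
  S[A,A] = ((3.5)·(3.5) + (-3.5)·(-3.5) + (-1.5)·(-1.5) + (1.5)·(1.5)) / 3 = 29/3 = 9.6667
  S[A,B] = ((3.5)·(-3) + (-3.5)·(-2) + (-1.5)·(1) + (1.5)·(4)) / 3 = 1/3 = 0.3333
  S[B,B] = ((-3)·(-3) + (-2)·(-2) + (1)·(1) + (4)·(4)) / 3 = 30/3 = 10
  S = [[9.6667, 0.3333],
 [0.3333, 10]].

Step 3 — invert S. det(S) = 9.6667·10 - (0.3333)² = 96.5556.
  S^{-1} = (1/det) · [[d, -b], [-b, a]] = [[0.1036, -0.0035],
 [-0.0035, 0.1001]].

Step 4 — quadratic form (x̄ - mu_0)^T · S^{-1} · (x̄ - mu_0):
  S^{-1} · (x̄ - mu_0) = (0.3556, 0.1881),
  (x̄ - mu_0)^T · [...] = (3.5)·(0.3556) + (2)·(0.1881) = 1.6208.

Step 5 — scale by n: T² = 4 · 1.6208 = 6.4833.

T² ≈ 6.4833


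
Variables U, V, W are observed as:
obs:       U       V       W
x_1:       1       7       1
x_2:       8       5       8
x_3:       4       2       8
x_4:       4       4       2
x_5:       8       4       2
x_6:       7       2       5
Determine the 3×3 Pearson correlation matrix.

Step 1 — column means:
  mean(U) = (1 + 8 + 4 + 4 + 8 + 7) / 6 = 32/6 = 5.3333
  mean(V) = (7 + 5 + 2 + 4 + 4 + 2) / 6 = 24/6 = 4
  mean(W) = (1 + 8 + 8 + 2 + 2 + 5) / 6 = 26/6 = 4.3333

Step 2 — sample variances and covariances s[i,j] = (1/(n-1)) · Σ_k (x_{k,i} - mean_i) · (x_{k,j} - mean_j), with n-1 = 5:
  s[U,U] = ((-4.3333)·(-4.3333) + (2.6667)·(2.6667) + (-1.3333)·(-1.3333) + (-1.3333)·(-1.3333) + (2.6667)·(2.6667) + (1.6667)·(1.6667)) / 5 = 39.3333/5 = 7.8667
  s[U,V] = ((-4.3333)·(3) + (2.6667)·(1) + (-1.3333)·(-2) + (-1.3333)·(0) + (2.6667)·(0) + (1.6667)·(-2)) / 5 = -11/5 = -2.2
  s[U,W] = ((-4.3333)·(-3.3333) + (2.6667)·(3.6667) + (-1.3333)·(3.6667) + (-1.3333)·(-2.3333) + (2.6667)·(-2.3333) + (1.6667)·(0.6667)) / 5 = 17.3333/5 = 3.4667
  s[V,V] = ((3)·(3) + (1)·(1) + (-2)·(-2) + (0)·(0) + (0)·(0) + (-2)·(-2)) / 5 = 18/5 = 3.6
  s[V,W] = ((3)·(-3.3333) + (1)·(3.6667) + (-2)·(3.6667) + (0)·(-2.3333) + (0)·(-2.3333) + (-2)·(0.6667)) / 5 = -15/5 = -3
  s[W,W] = ((-3.3333)·(-3.3333) + (3.6667)·(3.6667) + (3.6667)·(3.6667) + (-2.3333)·(-2.3333) + (-2.3333)·(-2.3333) + (0.6667)·(0.6667)) / 5 = 49.3333/5 = 9.8667
  Sample standard deviations s_i = √(s[i,i]):
  s(U) = √(7.8667) = 2.8048
  s(V) = √(3.6) = 1.8974
  s(W) = √(9.8667) = 3.1411

Step 3 — r_{ij} = s_{ij} / (s_i · s_j):
  r[U,U] = 1 (diagonal).
  r[U,V] = -2.2 / (2.8048 · 1.8974) = -2.2 / 5.3217 = -0.4134
  r[U,W] = 3.4667 / (2.8048 · 3.1411) = 3.4667 / 8.8101 = 0.3935
  r[V,V] = 1 (diagonal).
  r[V,W] = -3 / (1.8974 · 3.1411) = -3 / 5.9599 = -0.5034
  r[W,W] = 1 (diagonal).

R is symmetric with unit diagonal. Assembling:

R = [[1, -0.4134, 0.3935],
 [-0.4134, 1, -0.5034],
 [0.3935, -0.5034, 1]]


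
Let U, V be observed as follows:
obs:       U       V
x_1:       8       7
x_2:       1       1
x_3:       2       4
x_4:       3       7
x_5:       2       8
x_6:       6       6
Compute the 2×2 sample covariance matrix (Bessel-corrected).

Step 1 — column means:
  mean(U) = (8 + 1 + 2 + 3 + 2 + 6) / 6 = 22/6 = 3.6667
  mean(V) = (7 + 1 + 4 + 7 + 8 + 6) / 6 = 33/6 = 5.5

Step 2 — sample covariance S[i,j] = (1/(n-1)) · Σ_k (x_{k,i} - mean_i) · (x_{k,j} - mean_j), with n-1 = 5.
  S[U,U] = ((4.3333)·(4.3333) + (-2.6667)·(-2.6667) + (-1.6667)·(-1.6667) + (-0.6667)·(-0.6667) + (-1.6667)·(-1.6667) + (2.3333)·(2.3333)) / 5 = 37.3333/5 = 7.4667
  S[U,V] = ((4.3333)·(1.5) + (-2.6667)·(-4.5) + (-1.6667)·(-1.5) + (-0.6667)·(1.5) + (-1.6667)·(2.5) + (2.3333)·(0.5)) / 5 = 17/5 = 3.4
  S[V,V] = ((1.5)·(1.5) + (-4.5)·(-4.5) + (-1.5)·(-1.5) + (1.5)·(1.5) + (2.5)·(2.5) + (0.5)·(0.5)) / 5 = 33.5/5 = 6.7

S is symmetric (S[j,i] = S[i,j]). Assembling:

S = [[7.4667, 3.4],
 [3.4, 6.7]]


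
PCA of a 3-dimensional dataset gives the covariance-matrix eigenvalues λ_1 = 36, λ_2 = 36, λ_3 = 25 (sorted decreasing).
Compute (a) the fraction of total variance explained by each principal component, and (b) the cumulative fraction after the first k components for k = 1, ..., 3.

Step 1 — total variance = trace(Sigma) = Σ λ_i = 36 + 36 + 25 = 97.

Step 2 — fraction explained by component i = λ_i / Σ λ:
  PC1: 36/97 = 0.3711
  PC2: 36/97 = 0.3711
  PC3: 25/97 = 0.2577

Step 3 — cumulative fraction after k components = (λ_1 + ... + λ_k) / Σ λ:
  k = 1: 36/97 = 0.3711
  k = 2: (36 + 36)/97 = 72/97 = 0.7423
  k = 3: (36 + 36 + 25)/97 = 97/97 = 1

Summary (fraction, with percent):

explained: PC1 0.3711 (37.11%), PC2 0.3711 (37.11%), PC3 0.2577 (25.77%);  cumulative: 0.3711, 0.7423, 1


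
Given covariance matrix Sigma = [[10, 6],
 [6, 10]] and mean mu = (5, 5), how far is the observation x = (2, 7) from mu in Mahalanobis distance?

Step 1 — centre the observation: (x - mu) = (-3, 2).

Step 2 — invert Sigma. det(Sigma) = 10·10 - (6)² = 64.
  Sigma^{-1} = (1/det) · [[d, -b], [-b, a]] = [[0.1562, -0.0938],
 [-0.0938, 0.1562]].

Step 3 — form the quadratic (x - mu)^T · Sigma^{-1} · (x - mu):
  Sigma^{-1} · (x - mu) = (-0.6562, 0.5938).
  (x - mu)^T · [Sigma^{-1} · (x - mu)] = (-3)·(-0.6562) + (2)·(0.5938) = 3.1562.

Step 4 — take square root: d = √(3.1562) ≈ 1.7766.

d(x, mu) = √(3.1562) ≈ 1.7766


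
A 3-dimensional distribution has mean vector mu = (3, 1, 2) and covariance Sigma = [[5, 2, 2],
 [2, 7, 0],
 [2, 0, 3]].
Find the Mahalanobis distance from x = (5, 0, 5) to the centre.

Step 1 — centre the observation: (x - mu) = (2, -1, 3).

Step 2 — invert Sigma (cofactor / det for 3×3, or solve directly):
  Sigma^{-1} = [[0.3231, -0.0923, -0.2154],
 [-0.0923, 0.1692, 0.0615],
 [-0.2154, 0.0615, 0.4769]].

Step 3 — form the quadratic (x - mu)^T · Sigma^{-1} · (x - mu):
  Sigma^{-1} · (x - mu) = (0.0923, -0.1692, 0.9385).
  (x - mu)^T · [Sigma^{-1} · (x - mu)] = (2)·(0.0923) + (-1)·(-0.1692) + (3)·(0.9385) = 3.1692.

Step 4 — take square root: d = √(3.1692) ≈ 1.7802.

d(x, mu) = √(3.1692) ≈ 1.7802


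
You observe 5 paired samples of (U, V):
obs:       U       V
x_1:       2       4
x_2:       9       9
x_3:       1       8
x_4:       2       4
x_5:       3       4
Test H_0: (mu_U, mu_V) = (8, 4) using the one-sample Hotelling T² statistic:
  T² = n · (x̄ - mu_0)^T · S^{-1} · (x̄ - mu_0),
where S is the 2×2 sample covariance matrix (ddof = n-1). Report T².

Step 1 — sample mean vector:
  mean(U) = (2 + 9 + 1 + 2 + 3) / 5 = 17/5 = 3.4
  mean(V) = (4 + 9 + 8 + 4 + 4) / 5 = 29/5 = 5.8
  x̄ = (3.4, 5.8),  deviation x̄ - mu_0 = (3.4, 5.8) - (8, 4) = (-4.6, 1.8).

Step 2 — sample covariance matrix, S[i,j] = (1/(n-1)) · Σ_k (x_{k,i} - mean_i) · (x_{k,j} - mean_j), divisor n-1 = 4:
  S[U,U] = ((-1.4)·(-1.4) + (5.6)·(5.6) + (-2.4)·(-2.4) + (-1.4)·(-1.4) + (-0.4)·(-0.4)) / 4 = 41.2/4 = 10.3
  S[U,V] = ((-1.4)·(-1.8) + (5.6)·(3.2) + (-2.4)·(2.2) + (-1.4)·(-1.8) + (-0.4)·(-1.8)) / 4 = 18.4/4 = 4.6
  S[V,V] = ((-1.8)·(-1.8) + (3.2)·(3.2) + (2.2)·(2.2) + (-1.8)·(-1.8) + (-1.8)·(-1.8)) / 4 = 24.8/4 = 6.2
  S = [[10.3, 4.6],
 [4.6, 6.2]].

Step 3 — invert S. det(S) = 10.3·6.2 - (4.6)² = 42.7.
  S^{-1} = (1/det) · [[d, -b], [-b, a]] = [[0.1452, -0.1077],
 [-0.1077, 0.2412]].

Step 4 — quadratic form (x̄ - mu_0)^T · S^{-1} · (x̄ - mu_0):
  S^{-1} · (x̄ - mu_0) = (-0.8618, 0.9297),
  (x̄ - mu_0)^T · [...] = (-4.6)·(-0.8618) + (1.8)·(0.9297) = 5.6379.

Step 5 — scale by n: T² = 5 · 5.6379 = 28.1897.

T² ≈ 28.1897


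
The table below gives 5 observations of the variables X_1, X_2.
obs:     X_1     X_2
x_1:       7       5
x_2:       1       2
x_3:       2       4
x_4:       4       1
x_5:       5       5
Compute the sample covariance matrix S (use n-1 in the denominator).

Step 1 — column means:
  mean(X_1) = (7 + 1 + 2 + 4 + 5) / 5 = 19/5 = 3.8
  mean(X_2) = (5 + 2 + 4 + 1 + 5) / 5 = 17/5 = 3.4

Step 2 — sample covariance S[i,j] = (1/(n-1)) · Σ_k (x_{k,i} - mean_i) · (x_{k,j} - mean_j), with n-1 = 4.
  S[X_1,X_1] = ((3.2)·(3.2) + (-2.8)·(-2.8) + (-1.8)·(-1.8) + (0.2)·(0.2) + (1.2)·(1.2)) / 4 = 22.8/4 = 5.7
  S[X_1,X_2] = ((3.2)·(1.6) + (-2.8)·(-1.4) + (-1.8)·(0.6) + (0.2)·(-2.4) + (1.2)·(1.6)) / 4 = 9.4/4 = 2.35
  S[X_2,X_2] = ((1.6)·(1.6) + (-1.4)·(-1.4) + (0.6)·(0.6) + (-2.4)·(-2.4) + (1.6)·(1.6)) / 4 = 13.2/4 = 3.3

S is symmetric (S[j,i] = S[i,j]). Assembling:

S = [[5.7, 2.35],
 [2.35, 3.3]]


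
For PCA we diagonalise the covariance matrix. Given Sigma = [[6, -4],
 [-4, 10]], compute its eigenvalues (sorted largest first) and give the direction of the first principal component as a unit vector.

Step 1 — characteristic polynomial of 2×2 Sigma:
  det(Sigma - λI) = λ² - trace · λ + det = 0.
  trace = 6 + 10 = 16, det = 6·10 - (-4)² = 44.
Step 2 — discriminant:
  Δ = trace² - 4·det = 256 - 176 = 80.
Step 3 — eigenvalues:
  λ = (trace ± √Δ)/2 = (16 ± 8.9443)/2,
  λ_1 = 12.4721,  λ_2 = 3.5279.

Step 4 — unit eigenvector for λ_1: solve (Sigma - λ_1 I)v = 0. First row:
  (6 - 12.4721)·v_x + (-4)·v_y = 0, i.e. (-6.4721)·v_x + (-4)·v_y = 0,
  so v ∝ (b, λ_1 - a) = (-4, 6.4721); multiply by -1 so the first entry is positive: u = (4, -6.4721).
  ||u|| = √((4)² + (-6.4721)²) = √(57.8885) ≈ 7.6085,
  v_1 = u/||u|| ≈ (0.5257, -0.8507) (||v_1|| = 1).

λ_1 = 12.4721,  λ_2 = 3.5279;  v_1 ≈ (0.5257, -0.8507)


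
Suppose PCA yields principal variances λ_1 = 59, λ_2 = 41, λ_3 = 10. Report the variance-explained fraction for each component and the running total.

Step 1 — total variance = trace(Sigma) = Σ λ_i = 59 + 41 + 10 = 110.

Step 2 — fraction explained by component i = λ_i / Σ λ:
  PC1: 59/110 = 0.5364
  PC2: 41/110 = 0.3727
  PC3: 10/110 = 0.0909

Step 3 — cumulative fraction after k components = (λ_1 + ... + λ_k) / Σ λ:
  k = 1: 59/110 = 0.5364
  k = 2: (59 + 41)/110 = 100/110 = 0.9091
  k = 3: (59 + 41 + 10)/110 = 110/110 = 1

Summary (fraction, with percent):

explained: PC1 0.5364 (53.64%), PC2 0.3727 (37.27%), PC3 0.0909 (9.09%);  cumulative: 0.5364, 0.9091, 1


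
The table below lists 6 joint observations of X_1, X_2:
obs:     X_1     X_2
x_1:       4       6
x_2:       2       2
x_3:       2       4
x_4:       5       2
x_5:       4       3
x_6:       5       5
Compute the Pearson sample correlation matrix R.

Step 1 — column means:
  mean(X_1) = (4 + 2 + 2 + 5 + 4 + 5) / 6 = 22/6 = 3.6667
  mean(X_2) = (6 + 2 + 4 + 2 + 3 + 5) / 6 = 22/6 = 3.6667

Step 2 — sample variances and covariances s[i,j] = (1/(n-1)) · Σ_k (x_{k,i} - mean_i) · (x_{k,j} - mean_j), with n-1 = 5:
  s[X_1,X_1] = ((0.3333)·(0.3333) + (-1.6667)·(-1.6667) + (-1.6667)·(-1.6667) + (1.3333)·(1.3333) + (0.3333)·(0.3333) + (1.3333)·(1.3333)) / 5 = 9.3333/5 = 1.8667
  s[X_1,X_2] = ((0.3333)·(2.3333) + (-1.6667)·(-1.6667) + (-1.6667)·(0.3333) + (1.3333)·(-1.6667) + (0.3333)·(-0.6667) + (1.3333)·(1.3333)) / 5 = 2.3333/5 = 0.4667
  s[X_2,X_2] = ((2.3333)·(2.3333) + (-1.6667)·(-1.6667) + (0.3333)·(0.3333) + (-1.6667)·(-1.6667) + (-0.6667)·(-0.6667) + (1.3333)·(1.3333)) / 5 = 13.3333/5 = 2.6667
  Sample standard deviations s_i = √(s[i,i]):
  s(X_1) = √(1.8667) = 1.3663
  s(X_2) = √(2.6667) = 1.633

Step 3 — r_{ij} = s_{ij} / (s_i · s_j):
  r[X_1,X_1] = 1 (diagonal).
  r[X_1,X_2] = 0.4667 / (1.3663 · 1.633) = 0.4667 / 2.2311 = 0.2092
  r[X_2,X_2] = 1 (diagonal).

R is symmetric with unit diagonal. Assembling:

R = [[1, 0.2092],
 [0.2092, 1]]


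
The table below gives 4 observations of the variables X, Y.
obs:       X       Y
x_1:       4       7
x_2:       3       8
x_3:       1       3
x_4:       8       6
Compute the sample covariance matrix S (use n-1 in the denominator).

Step 1 — column means:
  mean(X) = (4 + 3 + 1 + 8) / 4 = 16/4 = 4
  mean(Y) = (7 + 8 + 3 + 6) / 4 = 24/4 = 6

Step 2 — sample covariance S[i,j] = (1/(n-1)) · Σ_k (x_{k,i} - mean_i) · (x_{k,j} - mean_j), with n-1 = 3.
  S[X,X] = ((0)·(0) + (-1)·(-1) + (-3)·(-3) + (4)·(4)) / 3 = 26/3 = 8.6667
  S[X,Y] = ((0)·(1) + (-1)·(2) + (-3)·(-3) + (4)·(0)) / 3 = 7/3 = 2.3333
  S[Y,Y] = ((1)·(1) + (2)·(2) + (-3)·(-3) + (0)·(0)) / 3 = 14/3 = 4.6667

S is symmetric (S[j,i] = S[i,j]). Assembling:

S = [[8.6667, 2.3333],
 [2.3333, 4.6667]]


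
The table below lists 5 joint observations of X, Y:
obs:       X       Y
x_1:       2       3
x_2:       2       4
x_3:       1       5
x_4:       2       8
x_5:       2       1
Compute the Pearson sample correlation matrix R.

Step 1 — column means:
  mean(X) = (2 + 2 + 1 + 2 + 2) / 5 = 9/5 = 1.8
  mean(Y) = (3 + 4 + 5 + 8 + 1) / 5 = 21/5 = 4.2

Step 2 — sample variances and covariances s[i,j] = (1/(n-1)) · Σ_k (x_{k,i} - mean_i) · (x_{k,j} - mean_j), with n-1 = 4:
  s[X,X] = ((0.2)·(0.2) + (0.2)·(0.2) + (-0.8)·(-0.8) + (0.2)·(0.2) + (0.2)·(0.2)) / 4 = 0.8/4 = 0.2
  s[X,Y] = ((0.2)·(-1.2) + (0.2)·(-0.2) + (-0.8)·(0.8) + (0.2)·(3.8) + (0.2)·(-3.2)) / 4 = -0.8/4 = -0.2
  s[Y,Y] = ((-1.2)·(-1.2) + (-0.2)·(-0.2) + (0.8)·(0.8) + (3.8)·(3.8) + (-3.2)·(-3.2)) / 4 = 26.8/4 = 6.7
  Sample standard deviations s_i = √(s[i,i]):
  s(X) = √(0.2) = 0.4472
  s(Y) = √(6.7) = 2.5884

Step 3 — r_{ij} = s_{ij} / (s_i · s_j):
  r[X,X] = 1 (diagonal).
  r[X,Y] = -0.2 / (0.4472 · 2.5884) = -0.2 / 1.1576 = -0.1728
  r[Y,Y] = 1 (diagonal).

R is symmetric with unit diagonal. Assembling:

R = [[1, -0.1728],
 [-0.1728, 1]]


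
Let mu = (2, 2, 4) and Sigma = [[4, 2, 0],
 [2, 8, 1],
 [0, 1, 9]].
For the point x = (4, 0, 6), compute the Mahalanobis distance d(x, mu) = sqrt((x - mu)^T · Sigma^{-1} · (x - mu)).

Step 1 — centre the observation: (x - mu) = (2, -2, 2).

Step 2 — invert Sigma (cofactor / det for 3×3, or solve directly):
  Sigma^{-1} = [[0.2863, -0.0726, 0.0081],
 [-0.0726, 0.1452, -0.0161],
 [0.0081, -0.0161, 0.1129]].

Step 3 — form the quadratic (x - mu)^T · Sigma^{-1} · (x - mu):
  Sigma^{-1} · (x - mu) = (0.7339, -0.4677, 0.2742).
  (x - mu)^T · [Sigma^{-1} · (x - mu)] = (2)·(0.7339) + (-2)·(-0.4677) + (2)·(0.2742) = 2.9516.

Step 4 — take square root: d = √(2.9516) ≈ 1.718.

d(x, mu) = √(2.9516) ≈ 1.718


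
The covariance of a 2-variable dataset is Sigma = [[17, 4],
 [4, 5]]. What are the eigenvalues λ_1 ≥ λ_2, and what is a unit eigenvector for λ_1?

Step 1 — characteristic polynomial of 2×2 Sigma:
  det(Sigma - λI) = λ² - trace · λ + det = 0.
  trace = 17 + 5 = 22, det = 17·5 - (4)² = 69.
Step 2 — discriminant:
  Δ = trace² - 4·det = 484 - 276 = 208.
Step 3 — eigenvalues:
  λ = (trace ± √Δ)/2 = (22 ± 14.4222)/2,
  λ_1 = 18.2111,  λ_2 = 3.7889.

Step 4 — unit eigenvector for λ_1: solve (Sigma - λ_1 I)v = 0. First row:
  (17 - 18.2111)·v_x + (4)·v_y = 0, i.e. (-1.2111)·v_x + (4)·v_y = 0,
  so v ∝ (b, λ_1 - a) = (4, 1.2111) = u.
  ||u|| = √((4)² + (1.2111)²) = √(17.4668) ≈ 4.1793,
  v_1 = u/||u|| ≈ (0.9571, 0.2898) (||v_1|| = 1).

λ_1 = 18.2111,  λ_2 = 3.7889;  v_1 ≈ (0.9571, 0.2898)


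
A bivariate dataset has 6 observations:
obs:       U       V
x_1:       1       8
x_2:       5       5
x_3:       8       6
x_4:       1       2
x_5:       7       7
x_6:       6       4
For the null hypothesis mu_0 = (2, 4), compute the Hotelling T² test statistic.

Step 1 — sample mean vector:
  mean(U) = (1 + 5 + 8 + 1 + 7 + 6) / 6 = 28/6 = 4.6667
  mean(V) = (8 + 5 + 6 + 2 + 7 + 4) / 6 = 32/6 = 5.3333
  x̄ = (4.6667, 5.3333),  deviation x̄ - mu_0 = (4.6667, 5.3333) - (2, 4) = (2.6667, 1.3333).

Step 2 — sample covariance matrix, S[i,j] = (1/(n-1)) · Σ_k (x_{k,i} - mean_i) · (x_{k,j} - mean_j), divisor n-1 = 5:
  S[U,U] = ((-3.6667)·(-3.6667) + (0.3333)·(0.3333) + (3.3333)·(3.3333) + (-3.6667)·(-3.6667) + (2.3333)·(2.3333) + (1.3333)·(1.3333)) / 5 = 45.3333/5 = 9.0667
  S[U,V] = ((-3.6667)·(2.6667) + (0.3333)·(-0.3333) + (3.3333)·(0.6667) + (-3.6667)·(-3.3333) + (2.3333)·(1.6667) + (1.3333)·(-1.3333)) / 5 = 6.6667/5 = 1.3333
  S[V,V] = ((2.6667)·(2.6667) + (-0.3333)·(-0.3333) + (0.6667)·(0.6667) + (-3.3333)·(-3.3333) + (1.6667)·(1.6667) + (-1.3333)·(-1.3333)) / 5 = 23.3333/5 = 4.6667
  S = [[9.0667, 1.3333],
 [1.3333, 4.6667]].

Step 3 — invert S. det(S) = 9.0667·4.6667 - (1.3333)² = 40.5333.
  S^{-1} = (1/det) · [[d, -b], [-b, a]] = [[0.1151, -0.0329],
 [-0.0329, 0.2237]].

Step 4 — quadratic form (x̄ - mu_0)^T · S^{-1} · (x̄ - mu_0):
  S^{-1} · (x̄ - mu_0) = (0.2632, 0.2105),
  (x̄ - mu_0)^T · [...] = (2.6667)·(0.2632) + (1.3333)·(0.2105) = 0.9825.

Step 5 — scale by n: T² = 6 · 0.9825 = 5.8947.

T² ≈ 5.8947


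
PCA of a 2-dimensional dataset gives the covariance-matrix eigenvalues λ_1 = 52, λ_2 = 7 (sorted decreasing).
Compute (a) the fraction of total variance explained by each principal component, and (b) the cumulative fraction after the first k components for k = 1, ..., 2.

Step 1 — total variance = trace(Sigma) = Σ λ_i = 52 + 7 = 59.

Step 2 — fraction explained by component i = λ_i / Σ λ:
  PC1: 52/59 = 0.8814
  PC2: 7/59 = 0.1186

Step 3 — cumulative fraction after k components = (λ_1 + ... + λ_k) / Σ λ:
  k = 1: 52/59 = 0.8814
  k = 2: (52 + 7)/59 = 59/59 = 1

Summary (fraction, with percent):

explained: PC1 0.8814 (88.14%), PC2 0.1186 (11.86%);  cumulative: 0.8814, 1


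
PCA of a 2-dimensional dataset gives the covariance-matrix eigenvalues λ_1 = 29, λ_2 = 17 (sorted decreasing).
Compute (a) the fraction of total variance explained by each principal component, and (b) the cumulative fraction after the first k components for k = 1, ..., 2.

Step 1 — total variance = trace(Sigma) = Σ λ_i = 29 + 17 = 46.

Step 2 — fraction explained by component i = λ_i / Σ λ:
  PC1: 29/46 = 0.6304
  PC2: 17/46 = 0.3696

Step 3 — cumulative fraction after k components = (λ_1 + ... + λ_k) / Σ λ:
  k = 1: 29/46 = 0.6304
  k = 2: (29 + 17)/46 = 46/46 = 1

Summary (fraction, with percent):

explained: PC1 0.6304 (63.04%), PC2 0.3696 (36.96%);  cumulative: 0.6304, 1


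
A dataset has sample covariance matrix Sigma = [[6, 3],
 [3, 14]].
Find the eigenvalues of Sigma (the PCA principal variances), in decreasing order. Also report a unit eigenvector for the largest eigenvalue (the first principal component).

Step 1 — characteristic polynomial of 2×2 Sigma:
  det(Sigma - λI) = λ² - trace · λ + det = 0.
  trace = 6 + 14 = 20, det = 6·14 - (3)² = 75.
Step 2 — discriminant:
  Δ = trace² - 4·det = 400 - 300 = 100.
Step 3 — eigenvalues:
  λ = (trace ± √Δ)/2 = (20 ± 10)/2,
  λ_1 = 15,  λ_2 = 5.

Step 4 — unit eigenvector for λ_1: solve (Sigma - λ_1 I)v = 0. First row:
  (6 - 15)·v_x + (3)·v_y = 0, i.e. (-9)·v_x + (3)·v_y = 0,
  so v ∝ (b, λ_1 - a) = (3, 9) = u.
  ||u|| = √((3)² + (9)²) = √(90) ≈ 9.4868,
  v_1 = u/||u|| ≈ (0.3162, 0.9487) (||v_1|| = 1).

λ_1 = 15,  λ_2 = 5;  v_1 ≈ (0.3162, 0.9487)


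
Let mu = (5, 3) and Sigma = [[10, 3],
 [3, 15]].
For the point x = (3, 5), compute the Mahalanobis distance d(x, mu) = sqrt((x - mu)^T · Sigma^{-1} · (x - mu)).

Step 1 — centre the observation: (x - mu) = (-2, 2).

Step 2 — invert Sigma. det(Sigma) = 10·15 - (3)² = 141.
  Sigma^{-1} = (1/det) · [[d, -b], [-b, a]] = [[0.1064, -0.0213],
 [-0.0213, 0.0709]].

Step 3 — form the quadratic (x - mu)^T · Sigma^{-1} · (x - mu):
  Sigma^{-1} · (x - mu) = (-0.2553, 0.1844).
  (x - mu)^T · [Sigma^{-1} · (x - mu)] = (-2)·(-0.2553) + (2)·(0.1844) = 0.8794.

Step 4 — take square root: d = √(0.8794) ≈ 0.9378.

d(x, mu) = √(0.8794) ≈ 0.9378


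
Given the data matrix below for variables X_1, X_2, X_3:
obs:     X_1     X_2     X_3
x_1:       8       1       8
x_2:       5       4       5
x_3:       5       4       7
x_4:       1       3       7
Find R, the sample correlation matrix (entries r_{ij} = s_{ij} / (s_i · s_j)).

Step 1 — column means:
  mean(X_1) = (8 + 5 + 5 + 1) / 4 = 19/4 = 4.75
  mean(X_2) = (1 + 4 + 4 + 3) / 4 = 12/4 = 3
  mean(X_3) = (8 + 5 + 7 + 7) / 4 = 27/4 = 6.75

Step 2 — sample variances and covariances s[i,j] = (1/(n-1)) · Σ_k (x_{k,i} - mean_i) · (x_{k,j} - mean_j), with n-1 = 3:
  s[X_1,X_1] = ((3.25)·(3.25) + (0.25)·(0.25) + (0.25)·(0.25) + (-3.75)·(-3.75)) / 3 = 24.75/3 = 8.25
  s[X_1,X_2] = ((3.25)·(-2) + (0.25)·(1) + (0.25)·(1) + (-3.75)·(0)) / 3 = -6/3 = -2
  s[X_1,X_3] = ((3.25)·(1.25) + (0.25)·(-1.75) + (0.25)·(0.25) + (-3.75)·(0.25)) / 3 = 2.75/3 = 0.9167
  s[X_2,X_2] = ((-2)·(-2) + (1)·(1) + (1)·(1) + (0)·(0)) / 3 = 6/3 = 2
  s[X_2,X_3] = ((-2)·(1.25) + (1)·(-1.75) + (1)·(0.25) + (0)·(0.25)) / 3 = -4/3 = -1.3333
  s[X_3,X_3] = ((1.25)·(1.25) + (-1.75)·(-1.75) + (0.25)·(0.25) + (0.25)·(0.25)) / 3 = 4.75/3 = 1.5833
  Sample standard deviations s_i = √(s[i,i]):
  s(X_1) = √(8.25) = 2.8723
  s(X_2) = √(2) = 1.4142
  s(X_3) = √(1.5833) = 1.2583

Step 3 — r_{ij} = s_{ij} / (s_i · s_j):
  r[X_1,X_1] = 1 (diagonal).
  r[X_1,X_2] = -2 / (2.8723 · 1.4142) = -2 / 4.062 = -0.4924
  r[X_1,X_3] = 0.9167 / (2.8723 · 1.2583) = 0.9167 / 3.6142 = 0.2536
  r[X_2,X_2] = 1 (diagonal).
  r[X_2,X_3] = -1.3333 / (1.4142 · 1.2583) = -1.3333 / 1.7795 = -0.7493
  r[X_3,X_3] = 1 (diagonal).

R is symmetric with unit diagonal. Assembling:

R = [[1, -0.4924, 0.2536],
 [-0.4924, 1, -0.7493],
 [0.2536, -0.7493, 1]]


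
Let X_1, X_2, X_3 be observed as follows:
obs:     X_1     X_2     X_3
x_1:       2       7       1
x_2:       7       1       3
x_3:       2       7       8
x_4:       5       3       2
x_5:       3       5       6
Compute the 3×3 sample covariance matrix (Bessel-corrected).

Step 1 — column means:
  mean(X_1) = (2 + 7 + 2 + 5 + 3) / 5 = 19/5 = 3.8
  mean(X_2) = (7 + 1 + 7 + 3 + 5) / 5 = 23/5 = 4.6
  mean(X_3) = (1 + 3 + 8 + 2 + 6) / 5 = 20/5 = 4

Step 2 — sample covariance S[i,j] = (1/(n-1)) · Σ_k (x_{k,i} - mean_i) · (x_{k,j} - mean_j), with n-1 = 4.
  S[X_1,X_1] = ((-1.8)·(-1.8) + (3.2)·(3.2) + (-1.8)·(-1.8) + (1.2)·(1.2) + (-0.8)·(-0.8)) / 4 = 18.8/4 = 4.7
  S[X_1,X_2] = ((-1.8)·(2.4) + (3.2)·(-3.6) + (-1.8)·(2.4) + (1.2)·(-1.6) + (-0.8)·(0.4)) / 4 = -22.4/4 = -5.6
  S[X_1,X_3] = ((-1.8)·(-3) + (3.2)·(-1) + (-1.8)·(4) + (1.2)·(-2) + (-0.8)·(2)) / 4 = -9/4 = -2.25
  S[X_2,X_2] = ((2.4)·(2.4) + (-3.6)·(-3.6) + (2.4)·(2.4) + (-1.6)·(-1.6) + (0.4)·(0.4)) / 4 = 27.2/4 = 6.8
  S[X_2,X_3] = ((2.4)·(-3) + (-3.6)·(-1) + (2.4)·(4) + (-1.6)·(-2) + (0.4)·(2)) / 4 = 10/4 = 2.5
  S[X_3,X_3] = ((-3)·(-3) + (-1)·(-1) + (4)·(4) + (-2)·(-2) + (2)·(2)) / 4 = 34/4 = 8.5

S is symmetric (S[j,i] = S[i,j]). Assembling:

S = [[4.7, -5.6, -2.25],
 [-5.6, 6.8, 2.5],
 [-2.25, 2.5, 8.5]]


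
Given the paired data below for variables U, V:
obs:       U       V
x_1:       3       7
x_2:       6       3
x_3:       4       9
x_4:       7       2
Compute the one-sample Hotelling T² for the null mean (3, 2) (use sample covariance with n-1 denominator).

Step 1 — sample mean vector:
  mean(U) = (3 + 6 + 4 + 7) / 4 = 20/4 = 5
  mean(V) = (7 + 3 + 9 + 2) / 4 = 21/4 = 5.25
  x̄ = (5, 5.25),  deviation x̄ - mu_0 = (5, 5.25) - (3, 2) = (2, 3.25).

Step 2 — sample covariance matrix, S[i,j] = (1/(n-1)) · Σ_k (x_{k,i} - mean_i) · (x_{k,j} - mean_j), divisor n-1 = 3:
  S[U,U] = ((-2)·(-2) + (1)·(1) + (-1)·(-1) + (2)·(2)) / 3 = 10/3 = 3.3333
  S[U,V] = ((-2)·(1.75) + (1)·(-2.25) + (-1)·(3.75) + (2)·(-3.25)) / 3 = -16/3 = -5.3333
  S[V,V] = ((1.75)·(1.75) + (-2.25)·(-2.25) + (3.75)·(3.75) + (-3.25)·(-3.25)) / 3 = 32.75/3 = 10.9167
  S = [[3.3333, -5.3333],
 [-5.3333, 10.9167]].

Step 3 — invert S. det(S) = 3.3333·10.9167 - (-5.3333)² = 7.9444.
  S^{-1} = (1/det) · [[d, -b], [-b, a]] = [[1.3741, 0.6713],
 [0.6713, 0.4196]].

Step 4 — quadratic form (x̄ - mu_0)^T · S^{-1} · (x̄ - mu_0):
  S^{-1} · (x̄ - mu_0) = (4.9301, 2.7063),
  (x̄ - mu_0)^T · [...] = (2)·(4.9301) + (3.25)·(2.7063) = 18.6556.

Step 5 — scale by n: T² = 4 · 18.6556 = 74.6224.

T² ≈ 74.6224


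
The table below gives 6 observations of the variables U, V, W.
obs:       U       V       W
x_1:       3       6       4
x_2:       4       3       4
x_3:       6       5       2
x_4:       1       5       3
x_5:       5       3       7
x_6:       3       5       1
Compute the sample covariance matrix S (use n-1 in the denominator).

Step 1 — column means:
  mean(U) = (3 + 4 + 6 + 1 + 5 + 3) / 6 = 22/6 = 3.6667
  mean(V) = (6 + 3 + 5 + 5 + 3 + 5) / 6 = 27/6 = 4.5
  mean(W) = (4 + 4 + 2 + 3 + 7 + 1) / 6 = 21/6 = 3.5

Step 2 — sample covariance S[i,j] = (1/(n-1)) · Σ_k (x_{k,i} - mean_i) · (x_{k,j} - mean_j), with n-1 = 5.
  S[U,U] = ((-0.6667)·(-0.6667) + (0.3333)·(0.3333) + (2.3333)·(2.3333) + (-2.6667)·(-2.6667) + (1.3333)·(1.3333) + (-0.6667)·(-0.6667)) / 5 = 15.3333/5 = 3.0667
  S[U,V] = ((-0.6667)·(1.5) + (0.3333)·(-1.5) + (2.3333)·(0.5) + (-2.6667)·(0.5) + (1.3333)·(-1.5) + (-0.6667)·(0.5)) / 5 = -4/5 = -0.8
  S[U,W] = ((-0.6667)·(0.5) + (0.3333)·(0.5) + (2.3333)·(-1.5) + (-2.6667)·(-0.5) + (1.3333)·(3.5) + (-0.6667)·(-2.5)) / 5 = 4/5 = 0.8
  S[V,V] = ((1.5)·(1.5) + (-1.5)·(-1.5) + (0.5)·(0.5) + (0.5)·(0.5) + (-1.5)·(-1.5) + (0.5)·(0.5)) / 5 = 7.5/5 = 1.5
  S[V,W] = ((1.5)·(0.5) + (-1.5)·(0.5) + (0.5)·(-1.5) + (0.5)·(-0.5) + (-1.5)·(3.5) + (0.5)·(-2.5)) / 5 = -7.5/5 = -1.5
  S[W,W] = ((0.5)·(0.5) + (0.5)·(0.5) + (-1.5)·(-1.5) + (-0.5)·(-0.5) + (3.5)·(3.5) + (-2.5)·(-2.5)) / 5 = 21.5/5 = 4.3

S is symmetric (S[j,i] = S[i,j]). Assembling:

S = [[3.0667, -0.8, 0.8],
 [-0.8, 1.5, -1.5],
 [0.8, -1.5, 4.3]]


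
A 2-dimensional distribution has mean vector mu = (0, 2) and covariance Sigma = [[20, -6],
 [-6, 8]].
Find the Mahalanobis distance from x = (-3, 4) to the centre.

Step 1 — centre the observation: (x - mu) = (-3, 2).

Step 2 — invert Sigma. det(Sigma) = 20·8 - (-6)² = 124.
  Sigma^{-1} = (1/det) · [[d, -b], [-b, a]] = [[0.0645, 0.0484],
 [0.0484, 0.1613]].

Step 3 — form the quadratic (x - mu)^T · Sigma^{-1} · (x - mu):
  Sigma^{-1} · (x - mu) = (-0.0968, 0.1774).
  (x - mu)^T · [Sigma^{-1} · (x - mu)] = (-3)·(-0.0968) + (2)·(0.1774) = 0.6452.

Step 4 — take square root: d = √(0.6452) ≈ 0.8032.

d(x, mu) = √(0.6452) ≈ 0.8032


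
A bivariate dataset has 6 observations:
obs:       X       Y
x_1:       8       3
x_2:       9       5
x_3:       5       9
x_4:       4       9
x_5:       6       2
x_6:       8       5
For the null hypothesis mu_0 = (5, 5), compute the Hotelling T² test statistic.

Step 1 — sample mean vector:
  mean(X) = (8 + 9 + 5 + 4 + 6 + 8) / 6 = 40/6 = 6.6667
  mean(Y) = (3 + 5 + 9 + 9 + 2 + 5) / 6 = 33/6 = 5.5
  x̄ = (6.6667, 5.5),  deviation x̄ - mu_0 = (6.6667, 5.5) - (5, 5) = (1.6667, 0.5).

Step 2 — sample covariance matrix, S[i,j] = (1/(n-1)) · Σ_k (x_{k,i} - mean_i) · (x_{k,j} - mean_j), divisor n-1 = 5:
  S[X,X] = ((1.3333)·(1.3333) + (2.3333)·(2.3333) + (-1.6667)·(-1.6667) + (-2.6667)·(-2.6667) + (-0.6667)·(-0.6667) + (1.3333)·(1.3333)) / 5 = 19.3333/5 = 3.8667
  S[X,Y] = ((1.3333)·(-2.5) + (2.3333)·(-0.5) + (-1.6667)·(3.5) + (-2.6667)·(3.5) + (-0.6667)·(-3.5) + (1.3333)·(-0.5)) / 5 = -18/5 = -3.6
  S[Y,Y] = ((-2.5)·(-2.5) + (-0.5)·(-0.5) + (3.5)·(3.5) + (3.5)·(3.5) + (-3.5)·(-3.5) + (-0.5)·(-0.5)) / 5 = 43.5/5 = 8.7
  S = [[3.8667, -3.6],
 [-3.6, 8.7]].

Step 3 — invert S. det(S) = 3.8667·8.7 - (-3.6)² = 20.68.
  S^{-1} = (1/det) · [[d, -b], [-b, a]] = [[0.4207, 0.1741],
 [0.1741, 0.187]].

Step 4 — quadratic form (x̄ - mu_0)^T · S^{-1} · (x̄ - mu_0):
  S^{-1} · (x̄ - mu_0) = (0.7882, 0.3836),
  (x̄ - mu_0)^T · [...] = (1.6667)·(0.7882) + (0.5)·(0.3836) = 1.5055.

Step 5 — scale by n: T² = 6 · 1.5055 = 9.0329.

T² ≈ 9.0329


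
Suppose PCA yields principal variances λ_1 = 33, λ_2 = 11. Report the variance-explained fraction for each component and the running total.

Step 1 — total variance = trace(Sigma) = Σ λ_i = 33 + 11 = 44.

Step 2 — fraction explained by component i = λ_i / Σ λ:
  PC1: 33/44 = 0.75
  PC2: 11/44 = 0.25

Step 3 — cumulative fraction after k components = (λ_1 + ... + λ_k) / Σ λ:
  k = 1: 33/44 = 0.75
  k = 2: (33 + 11)/44 = 44/44 = 1

Summary (fraction, with percent):

explained: PC1 0.75 (75%), PC2 0.25 (25%);  cumulative: 0.75, 1


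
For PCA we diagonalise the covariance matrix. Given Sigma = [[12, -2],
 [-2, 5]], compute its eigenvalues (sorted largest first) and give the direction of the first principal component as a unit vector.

Step 1 — characteristic polynomial of 2×2 Sigma:
  det(Sigma - λI) = λ² - trace · λ + det = 0.
  trace = 12 + 5 = 17, det = 12·5 - (-2)² = 56.
Step 2 — discriminant:
  Δ = trace² - 4·det = 289 - 224 = 65.
Step 3 — eigenvalues:
  λ = (trace ± √Δ)/2 = (17 ± 8.0623)/2,
  λ_1 = 12.5311,  λ_2 = 4.4689.

Step 4 — unit eigenvector for λ_1: solve (Sigma - λ_1 I)v = 0. First row:
  (12 - 12.5311)·v_x + (-2)·v_y = 0, i.e. (-0.5311)·v_x + (-2)·v_y = 0,
  so v ∝ (b, λ_1 - a) = (-2, 0.5311); multiply by -1 so the first entry is positive: u = (2, -0.5311).
  ||u|| = √((2)² + (-0.5311)²) = √(4.2821) ≈ 2.0693,
  v_1 = u/||u|| ≈ (0.9665, -0.2567) (||v_1|| = 1).

λ_1 = 12.5311,  λ_2 = 4.4689;  v_1 ≈ (0.9665, -0.2567)


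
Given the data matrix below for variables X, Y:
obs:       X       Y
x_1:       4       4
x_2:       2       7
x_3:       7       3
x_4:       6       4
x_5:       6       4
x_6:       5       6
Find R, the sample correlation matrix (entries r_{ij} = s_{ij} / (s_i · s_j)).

Step 1 — column means:
  mean(X) = (4 + 2 + 7 + 6 + 6 + 5) / 6 = 30/6 = 5
  mean(Y) = (4 + 7 + 3 + 4 + 4 + 6) / 6 = 28/6 = 4.6667

Step 2 — sample variances and covariances s[i,j] = (1/(n-1)) · Σ_k (x_{k,i} - mean_i) · (x_{k,j} - mean_j), with n-1 = 5:
  s[X,X] = ((-1)·(-1) + (-3)·(-3) + (2)·(2) + (1)·(1) + (1)·(1) + (0)·(0)) / 5 = 16/5 = 3.2
  s[X,Y] = ((-1)·(-0.6667) + (-3)·(2.3333) + (2)·(-1.6667) + (1)·(-0.6667) + (1)·(-0.6667) + (0)·(1.3333)) / 5 = -11/5 = -2.2
  s[Y,Y] = ((-0.6667)·(-0.6667) + (2.3333)·(2.3333) + (-1.6667)·(-1.6667) + (-0.6667)·(-0.6667) + (-0.6667)·(-0.6667) + (1.3333)·(1.3333)) / 5 = 11.3333/5 = 2.2667
  Sample standard deviations s_i = √(s[i,i]):
  s(X) = √(3.2) = 1.7889
  s(Y) = √(2.2667) = 1.5055

Step 3 — r_{ij} = s_{ij} / (s_i · s_j):
  r[X,X] = 1 (diagonal).
  r[X,Y] = -2.2 / (1.7889 · 1.5055) = -2.2 / 2.6932 = -0.8169
  r[Y,Y] = 1 (diagonal).

R is symmetric with unit diagonal. Assembling:

R = [[1, -0.8169],
 [-0.8169, 1]]


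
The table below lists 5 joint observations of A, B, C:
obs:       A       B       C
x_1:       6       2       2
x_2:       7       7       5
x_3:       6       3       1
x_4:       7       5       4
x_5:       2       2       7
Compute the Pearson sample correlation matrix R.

Step 1 — column means:
  mean(A) = (6 + 7 + 6 + 7 + 2) / 5 = 28/5 = 5.6
  mean(B) = (2 + 7 + 3 + 5 + 2) / 5 = 19/5 = 3.8
  mean(C) = (2 + 5 + 1 + 4 + 7) / 5 = 19/5 = 3.8

Step 2 — sample variances and covariances s[i,j] = (1/(n-1)) · Σ_k (x_{k,i} - mean_i) · (x_{k,j} - mean_j), with n-1 = 4:
  s[A,A] = ((0.4)·(0.4) + (1.4)·(1.4) + (0.4)·(0.4) + (1.4)·(1.4) + (-3.6)·(-3.6)) / 4 = 17.2/4 = 4.3
  s[A,B] = ((0.4)·(-1.8) + (1.4)·(3.2) + (0.4)·(-0.8) + (1.4)·(1.2) + (-3.6)·(-1.8)) / 4 = 11.6/4 = 2.9
  s[A,C] = ((0.4)·(-1.8) + (1.4)·(1.2) + (0.4)·(-2.8) + (1.4)·(0.2) + (-3.6)·(3.2)) / 4 = -11.4/4 = -2.85
  s[B,B] = ((-1.8)·(-1.8) + (3.2)·(3.2) + (-0.8)·(-0.8) + (1.2)·(1.2) + (-1.8)·(-1.8)) / 4 = 18.8/4 = 4.7
  s[B,C] = ((-1.8)·(-1.8) + (3.2)·(1.2) + (-0.8)·(-2.8) + (1.2)·(0.2) + (-1.8)·(3.2)) / 4 = 3.8/4 = 0.95
  s[C,C] = ((-1.8)·(-1.8) + (1.2)·(1.2) + (-2.8)·(-2.8) + (0.2)·(0.2) + (3.2)·(3.2)) / 4 = 22.8/4 = 5.7
  Sample standard deviations s_i = √(s[i,i]):
  s(A) = √(4.3) = 2.0736
  s(B) = √(4.7) = 2.1679
  s(C) = √(5.7) = 2.3875

Step 3 — r_{ij} = s_{ij} / (s_i · s_j):
  r[A,A] = 1 (diagonal).
  r[A,B] = 2.9 / (2.0736 · 2.1679) = 2.9 / 4.4956 = 0.6451
  r[A,C] = -2.85 / (2.0736 · 2.3875) = -2.85 / 4.9508 = -0.5757
  r[B,B] = 1 (diagonal).
  r[B,C] = 0.95 / (2.1679 · 2.3875) = 0.95 / 5.1759 = 0.1835
  r[C,C] = 1 (diagonal).

R is symmetric with unit diagonal. Assembling:

R = [[1, 0.6451, -0.5757],
 [0.6451, 1, 0.1835],
 [-0.5757, 0.1835, 1]]


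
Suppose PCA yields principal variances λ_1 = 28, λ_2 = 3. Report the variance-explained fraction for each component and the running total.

Step 1 — total variance = trace(Sigma) = Σ λ_i = 28 + 3 = 31.

Step 2 — fraction explained by component i = λ_i / Σ λ:
  PC1: 28/31 = 0.9032
  PC2: 3/31 = 0.0968

Step 3 — cumulative fraction after k components = (λ_1 + ... + λ_k) / Σ λ:
  k = 1: 28/31 = 0.9032
  k = 2: (28 + 3)/31 = 31/31 = 1

Summary (fraction, with percent):

explained: PC1 0.9032 (90.32%), PC2 0.0968 (9.68%);  cumulative: 0.9032, 1


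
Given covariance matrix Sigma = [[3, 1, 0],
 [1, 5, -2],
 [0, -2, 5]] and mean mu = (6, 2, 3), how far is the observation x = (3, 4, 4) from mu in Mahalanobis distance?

Step 1 — centre the observation: (x - mu) = (-3, 2, 1).

Step 2 — invert Sigma (cofactor / det for 3×3, or solve directly):
  Sigma^{-1} = [[0.3621, -0.0862, -0.0345],
 [-0.0862, 0.2586, 0.1034],
 [-0.0345, 0.1034, 0.2414]].

Step 3 — form the quadratic (x - mu)^T · Sigma^{-1} · (x - mu):
  Sigma^{-1} · (x - mu) = (-1.2931, 0.8793, 0.5517).
  (x - mu)^T · [Sigma^{-1} · (x - mu)] = (-3)·(-1.2931) + (2)·(0.8793) + (1)·(0.5517) = 6.1897.

Step 4 — take square root: d = √(6.1897) ≈ 2.4879.

d(x, mu) = √(6.1897) ≈ 2.4879


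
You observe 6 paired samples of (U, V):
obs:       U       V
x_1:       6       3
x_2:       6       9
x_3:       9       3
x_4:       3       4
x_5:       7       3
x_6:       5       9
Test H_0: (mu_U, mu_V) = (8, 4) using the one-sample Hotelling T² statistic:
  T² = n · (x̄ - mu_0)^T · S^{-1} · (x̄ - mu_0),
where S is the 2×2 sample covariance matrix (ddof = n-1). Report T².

Step 1 — sample mean vector:
  mean(U) = (6 + 6 + 9 + 3 + 7 + 5) / 6 = 36/6 = 6
  mean(V) = (3 + 9 + 3 + 4 + 3 + 9) / 6 = 31/6 = 5.1667
  x̄ = (6, 5.1667),  deviation x̄ - mu_0 = (6, 5.1667) - (8, 4) = (-2, 1.1667).

Step 2 — sample covariance matrix, S[i,j] = (1/(n-1)) · Σ_k (x_{k,i} - mean_i) · (x_{k,j} - mean_j), divisor n-1 = 5:
  S[U,U] = ((0)·(0) + (0)·(0) + (3)·(3) + (-3)·(-3) + (1)·(1) + (-1)·(-1)) / 5 = 20/5 = 4
  S[U,V] = ((0)·(-2.1667) + (0)·(3.8333) + (3)·(-2.1667) + (-3)·(-1.1667) + (1)·(-2.1667) + (-1)·(3.8333)) / 5 = -9/5 = -1.8
  S[V,V] = ((-2.1667)·(-2.1667) + (3.8333)·(3.8333) + (-2.1667)·(-2.1667) + (-1.1667)·(-1.1667) + (-2.1667)·(-2.1667) + (3.8333)·(3.8333)) / 5 = 44.8333/5 = 8.9667
  S = [[4, -1.8],
 [-1.8, 8.9667]].

Step 3 — invert S. det(S) = 4·8.9667 - (-1.8)² = 32.6267.
  S^{-1} = (1/det) · [[d, -b], [-b, a]] = [[0.2748, 0.0552],
 [0.0552, 0.1226]].

Step 4 — quadratic form (x̄ - mu_0)^T · S^{-1} · (x̄ - mu_0):
  S^{-1} · (x̄ - mu_0) = (-0.4853, 0.0327),
  (x̄ - mu_0)^T · [...] = (-2)·(-0.4853) + (1.1667)·(0.0327) = 1.0087.

Step 5 — scale by n: T² = 6 · 1.0087 = 6.0523.

T² ≈ 6.0523


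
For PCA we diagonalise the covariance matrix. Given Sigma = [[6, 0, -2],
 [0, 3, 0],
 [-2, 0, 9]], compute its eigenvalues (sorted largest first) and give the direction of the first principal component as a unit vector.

Step 1 — characteristic polynomial p(λ) = det(λI - Sigma) = λ³ - tr·λ² + c_1·λ - det, where tr = trace, c_1 = sum of the principal 2×2 minors, det = det(Sigma):
  tr = 6 + 3 + 9 = 18,
  c_1 = (6·3 - (0)²) + (6·9 - (-2)²) + (3·9 - (0)²) = 18 + 50 + 27 = 95,
  det = 6·(3·9 - (0)²) - (0)·((0)·9 - (0)·(-2)) + (-2)·((0)·(0) - 3·(-2)) = 6·(27) - (0)·(0) + (-2)·(6) = 150.
  So p(λ) = λ³ - 18λ² + 95λ - 150.
Step 2 — look for an integer root (rational root theorem: any rational root is an integer divisor of 150). Testing λ = 3:
  p(3) = 27 - 162 + 285 - 150 = 0  ✓
  Dividing out (λ - 3): p(λ) = (λ - 3)(λ² - 15λ + 50).
Step 3 — remaining eigenvalues from the quadratic λ² - 15λ + 50 = 0:
  Δ = 15² - 4·50 = 225 - 200 = 25,  λ = (15 ± √25)/2 = (15 ± 5)/2 = 10 or 5.
  Sorted: λ_1 = 10,  λ_2 = 5,  λ_3 = 3  (check: sum = 18 = tr ✓).

Step 4 — unit eigenvector for λ_1 = 10: v spans the null space of (Sigma - λ_1 I), whose rows are
  r_1 = (-4, 0, -2),  r_2 = (0, -7, 0),  r_3 = (-2, 0, -1).
  v is orthogonal to every row, so take v ∝ r_1 × r_2 = ((0)·(0) - (-2)·(-7), (-2)·(0) - (-4)·(0), (-4)·(-7) - (0)·(0)) = (-14, 0, 28).
  Rescale (divide by 14; multiply by -1 so the first nonzero entry is positive): u = (1, 0, -2).
  ||u|| = √((1)² + (0)² + (-2)²) = √(5) ≈ 2.2361,  v_1 = u/||u|| ≈ (0.4472, 0, -0.8944) (||v_1|| = 1).

λ_1 = 10,  λ_2 = 5,  λ_3 = 3;  v_1 ≈ (0.4472, 0, -0.8944)


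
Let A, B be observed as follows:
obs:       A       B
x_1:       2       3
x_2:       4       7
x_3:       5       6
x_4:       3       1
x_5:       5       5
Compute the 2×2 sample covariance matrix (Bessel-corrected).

Step 1 — column means:
  mean(A) = (2 + 4 + 5 + 3 + 5) / 5 = 19/5 = 3.8
  mean(B) = (3 + 7 + 6 + 1 + 5) / 5 = 22/5 = 4.4

Step 2 — sample covariance S[i,j] = (1/(n-1)) · Σ_k (x_{k,i} - mean_i) · (x_{k,j} - mean_j), with n-1 = 4.
  S[A,A] = ((-1.8)·(-1.8) + (0.2)·(0.2) + (1.2)·(1.2) + (-0.8)·(-0.8) + (1.2)·(1.2)) / 4 = 6.8/4 = 1.7
  S[A,B] = ((-1.8)·(-1.4) + (0.2)·(2.6) + (1.2)·(1.6) + (-0.8)·(-3.4) + (1.2)·(0.6)) / 4 = 8.4/4 = 2.1
  S[B,B] = ((-1.4)·(-1.4) + (2.6)·(2.6) + (1.6)·(1.6) + (-3.4)·(-3.4) + (0.6)·(0.6)) / 4 = 23.2/4 = 5.8

S is symmetric (S[j,i] = S[i,j]). Assembling:

S = [[1.7, 2.1],
 [2.1, 5.8]]


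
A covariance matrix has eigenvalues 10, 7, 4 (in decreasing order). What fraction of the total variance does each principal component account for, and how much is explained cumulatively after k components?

Step 1 — total variance = trace(Sigma) = Σ λ_i = 10 + 7 + 4 = 21.

Step 2 — fraction explained by component i = λ_i / Σ λ:
  PC1: 10/21 = 0.4762
  PC2: 7/21 = 0.3333
  PC3: 4/21 = 0.1905

Step 3 — cumulative fraction after k components = (λ_1 + ... + λ_k) / Σ λ:
  k = 1: 10/21 = 0.4762
  k = 2: (10 + 7)/21 = 17/21 = 0.8095
  k = 3: (10 + 7 + 4)/21 = 21/21 = 1

Summary (fraction, with percent):

explained: PC1 0.4762 (47.62%), PC2 0.3333 (33.33%), PC3 0.1905 (19.05%);  cumulative: 0.4762, 0.8095, 1
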